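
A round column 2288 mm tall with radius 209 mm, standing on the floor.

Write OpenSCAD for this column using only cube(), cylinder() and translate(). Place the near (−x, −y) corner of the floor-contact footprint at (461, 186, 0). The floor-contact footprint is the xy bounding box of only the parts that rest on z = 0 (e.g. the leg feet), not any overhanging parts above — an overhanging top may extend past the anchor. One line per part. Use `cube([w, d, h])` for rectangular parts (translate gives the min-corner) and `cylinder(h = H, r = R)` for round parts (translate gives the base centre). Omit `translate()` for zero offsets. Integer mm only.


translate([670, 395, 0]) cylinder(h = 2288, r = 209);


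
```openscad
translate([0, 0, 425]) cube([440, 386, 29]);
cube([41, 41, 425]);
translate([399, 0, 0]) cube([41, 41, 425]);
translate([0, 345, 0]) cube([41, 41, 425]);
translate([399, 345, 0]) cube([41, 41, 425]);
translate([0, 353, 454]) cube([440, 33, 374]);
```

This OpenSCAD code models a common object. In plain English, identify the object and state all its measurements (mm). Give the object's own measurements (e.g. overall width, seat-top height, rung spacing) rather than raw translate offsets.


A chair. The seat is a 440×386×29 mm slab with its top at z = 454 mm, on four 41×41 mm corner legs (flush with the seat edges, standing on z = 0). A flat backrest 33 mm thick, 374 mm tall, spans the full seat width and rises from the seat top along its +y edge, rear face flush with the rear of the seat.


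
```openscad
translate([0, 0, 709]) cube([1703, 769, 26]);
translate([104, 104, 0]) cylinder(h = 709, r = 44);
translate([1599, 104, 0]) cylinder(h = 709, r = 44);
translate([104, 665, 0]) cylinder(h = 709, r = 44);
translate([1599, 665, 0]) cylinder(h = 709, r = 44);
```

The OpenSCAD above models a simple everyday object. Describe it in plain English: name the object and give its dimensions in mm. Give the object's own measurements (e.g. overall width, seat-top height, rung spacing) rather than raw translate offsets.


A rectangular dining table. The top is 1703×769×26 mm with its upper surface at z = 735 mm. It stands on four round legs of 88 mm diameter, each leg's bounding box inset 60 mm from the nearest pair of top edges, running from the floor to the underside of the top.


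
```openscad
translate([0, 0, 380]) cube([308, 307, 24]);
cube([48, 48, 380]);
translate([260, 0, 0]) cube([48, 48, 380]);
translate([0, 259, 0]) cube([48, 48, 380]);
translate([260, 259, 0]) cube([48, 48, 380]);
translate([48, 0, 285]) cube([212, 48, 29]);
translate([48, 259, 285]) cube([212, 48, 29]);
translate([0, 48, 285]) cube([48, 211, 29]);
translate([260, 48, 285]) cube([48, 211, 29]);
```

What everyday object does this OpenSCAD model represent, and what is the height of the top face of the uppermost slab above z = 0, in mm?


A stool. The seat height is 404 mm.

A 308×307×24 slab at z = 380 on four corner posts — a stool. The seat top is 380 + 24 = 404 mm.


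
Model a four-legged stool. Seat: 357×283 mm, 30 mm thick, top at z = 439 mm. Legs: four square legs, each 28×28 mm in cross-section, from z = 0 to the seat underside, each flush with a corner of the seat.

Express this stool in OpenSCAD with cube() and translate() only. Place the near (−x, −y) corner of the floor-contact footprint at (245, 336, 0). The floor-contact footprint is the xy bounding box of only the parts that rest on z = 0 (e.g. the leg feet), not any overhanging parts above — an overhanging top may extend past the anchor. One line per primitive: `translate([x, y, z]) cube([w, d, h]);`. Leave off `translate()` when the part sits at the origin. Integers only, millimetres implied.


translate([245, 336, 409]) cube([357, 283, 30]);
translate([245, 336, 0]) cube([28, 28, 409]);
translate([574, 336, 0]) cube([28, 28, 409]);
translate([245, 591, 0]) cube([28, 28, 409]);
translate([574, 591, 0]) cube([28, 28, 409]);


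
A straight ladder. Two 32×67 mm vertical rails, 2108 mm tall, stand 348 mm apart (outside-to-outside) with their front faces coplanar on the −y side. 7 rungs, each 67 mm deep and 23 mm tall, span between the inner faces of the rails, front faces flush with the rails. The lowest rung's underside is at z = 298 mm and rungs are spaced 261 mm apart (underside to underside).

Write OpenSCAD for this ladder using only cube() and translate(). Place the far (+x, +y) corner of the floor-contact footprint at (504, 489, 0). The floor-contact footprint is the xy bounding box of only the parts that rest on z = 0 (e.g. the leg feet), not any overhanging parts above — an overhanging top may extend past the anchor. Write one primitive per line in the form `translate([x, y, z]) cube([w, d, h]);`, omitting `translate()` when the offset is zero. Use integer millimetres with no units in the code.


// rung span = 348 - 2*32 = 284
// rung[k] z = 298 + k*261
translate([156, 422, 0]) cube([32, 67, 2108]);
translate([472, 422, 0]) cube([32, 67, 2108]);
translate([188, 422, 298]) cube([284, 67, 23]);
translate([188, 422, 559]) cube([284, 67, 23]);
translate([188, 422, 820]) cube([284, 67, 23]);
translate([188, 422, 1081]) cube([284, 67, 23]);
translate([188, 422, 1342]) cube([284, 67, 23]);
translate([188, 422, 1603]) cube([284, 67, 23]);
translate([188, 422, 1864]) cube([284, 67, 23]);


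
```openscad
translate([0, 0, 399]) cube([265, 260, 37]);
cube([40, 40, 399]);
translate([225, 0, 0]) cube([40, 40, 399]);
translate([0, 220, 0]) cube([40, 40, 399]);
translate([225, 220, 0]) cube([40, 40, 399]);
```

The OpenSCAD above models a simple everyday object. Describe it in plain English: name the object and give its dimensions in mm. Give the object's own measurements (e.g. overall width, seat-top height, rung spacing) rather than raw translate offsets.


A simple wooden stool: a rectangular seat 265 mm (x) by 260 mm (y), 37 mm thick, top face at z = 436 mm, on four square legs, each 40×40 mm in cross-section. The legs rest on z = 0, each flush with a corner of the seat.


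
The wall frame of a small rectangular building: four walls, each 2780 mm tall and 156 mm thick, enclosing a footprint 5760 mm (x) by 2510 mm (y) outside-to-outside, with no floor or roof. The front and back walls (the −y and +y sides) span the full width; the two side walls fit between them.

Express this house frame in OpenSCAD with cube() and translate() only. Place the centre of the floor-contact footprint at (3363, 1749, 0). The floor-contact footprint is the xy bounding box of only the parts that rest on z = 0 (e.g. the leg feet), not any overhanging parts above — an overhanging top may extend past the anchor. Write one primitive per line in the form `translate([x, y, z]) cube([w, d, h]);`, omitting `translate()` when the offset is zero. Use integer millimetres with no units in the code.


translate([483, 494, 0]) cube([5760, 156, 2780]);
translate([483, 2848, 0]) cube([5760, 156, 2780]);
translate([483, 650, 0]) cube([156, 2198, 2780]);
translate([6087, 650, 0]) cube([156, 2198, 2780]);


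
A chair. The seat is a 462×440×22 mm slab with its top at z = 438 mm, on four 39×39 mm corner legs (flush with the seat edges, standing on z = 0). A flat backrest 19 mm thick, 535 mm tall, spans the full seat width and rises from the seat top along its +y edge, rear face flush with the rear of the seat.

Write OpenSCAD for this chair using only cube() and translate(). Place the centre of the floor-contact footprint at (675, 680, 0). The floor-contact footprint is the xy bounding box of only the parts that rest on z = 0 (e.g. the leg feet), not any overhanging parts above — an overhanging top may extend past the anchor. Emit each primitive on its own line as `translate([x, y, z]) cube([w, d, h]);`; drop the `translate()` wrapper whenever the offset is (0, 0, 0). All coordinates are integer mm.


translate([444, 460, 416]) cube([462, 440, 22]);
translate([444, 460, 0]) cube([39, 39, 416]);
translate([867, 460, 0]) cube([39, 39, 416]);
translate([444, 861, 0]) cube([39, 39, 416]);
translate([867, 861, 0]) cube([39, 39, 416]);
translate([444, 881, 438]) cube([462, 19, 535]);


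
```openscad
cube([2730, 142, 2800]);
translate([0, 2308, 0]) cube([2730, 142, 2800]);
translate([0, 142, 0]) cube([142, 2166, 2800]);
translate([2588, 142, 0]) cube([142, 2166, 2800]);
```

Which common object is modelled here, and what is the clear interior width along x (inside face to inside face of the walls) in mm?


A house (or room) frame. The interior width is 2446 mm.

Four 2800 mm walls enclosing a rectangle with no floor or roof — a room or house frame. Outside width is 2730 mm and wall thickness is 142 mm, so the interior width is 2730 − 2 × 142 = 2446 mm.


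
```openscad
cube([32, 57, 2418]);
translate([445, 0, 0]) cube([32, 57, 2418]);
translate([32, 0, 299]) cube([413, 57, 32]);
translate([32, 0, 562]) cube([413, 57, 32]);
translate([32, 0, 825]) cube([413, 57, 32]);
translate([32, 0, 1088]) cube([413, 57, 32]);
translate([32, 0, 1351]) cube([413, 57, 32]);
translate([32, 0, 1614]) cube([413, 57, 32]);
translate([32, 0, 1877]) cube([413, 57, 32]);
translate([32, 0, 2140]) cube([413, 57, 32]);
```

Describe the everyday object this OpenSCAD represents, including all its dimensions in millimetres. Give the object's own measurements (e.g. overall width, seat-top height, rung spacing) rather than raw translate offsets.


A straight ladder. Two 32×57 mm vertical rails, 2418 mm tall, stand 477 mm apart (outside-to-outside) with their front faces coplanar on the −y side. 8 rungs, each 57 mm deep and 32 mm tall, span between the inner faces of the rails, front faces flush with the rails. The lowest rung's underside is at z = 299 mm and rungs are spaced 263 mm apart (underside to underside).


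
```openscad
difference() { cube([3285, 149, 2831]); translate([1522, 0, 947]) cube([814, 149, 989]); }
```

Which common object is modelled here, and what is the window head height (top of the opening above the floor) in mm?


A wall with a window opening. The window head height is 1936 mm.

A wall with a rectangular opening subtracted — a window. Sill at z = 947, opening 989 mm tall, so the head is at 947 + 989 = 1936 mm.


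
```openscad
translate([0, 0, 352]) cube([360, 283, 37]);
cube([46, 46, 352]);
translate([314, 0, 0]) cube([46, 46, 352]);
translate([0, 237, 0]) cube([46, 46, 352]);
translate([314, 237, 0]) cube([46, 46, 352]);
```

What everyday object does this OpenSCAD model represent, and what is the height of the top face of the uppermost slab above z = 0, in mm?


A stool. The seat height is 389 mm.

A 360×283×37 slab at z = 352 on four corner posts — a stool. The seat top is 352 + 37 = 389 mm.


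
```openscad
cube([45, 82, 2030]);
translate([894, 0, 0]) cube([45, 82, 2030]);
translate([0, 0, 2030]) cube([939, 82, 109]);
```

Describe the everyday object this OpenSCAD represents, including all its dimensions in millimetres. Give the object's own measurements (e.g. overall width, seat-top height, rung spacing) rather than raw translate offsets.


A door frame. The clear opening is 849 mm wide and 2030 mm high. Two 45 mm wide jambs, 82 mm deep, stand either side of the opening from the floor to the top of the opening. A 109 mm thick head sits across the top of both jambs, spanning the full outside width of the frame.


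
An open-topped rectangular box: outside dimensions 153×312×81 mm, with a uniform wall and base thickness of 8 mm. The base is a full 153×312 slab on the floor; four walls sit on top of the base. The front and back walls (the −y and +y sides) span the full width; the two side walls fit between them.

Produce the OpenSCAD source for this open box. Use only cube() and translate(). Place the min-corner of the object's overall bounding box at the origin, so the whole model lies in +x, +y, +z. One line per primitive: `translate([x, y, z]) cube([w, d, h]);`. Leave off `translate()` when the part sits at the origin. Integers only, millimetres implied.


cube([153, 312, 8]);
translate([0, 0, 8]) cube([153, 8, 73]);
translate([0, 304, 8]) cube([153, 8, 73]);
translate([0, 8, 8]) cube([8, 296, 73]);
translate([145, 8, 8]) cube([8, 296, 73]);


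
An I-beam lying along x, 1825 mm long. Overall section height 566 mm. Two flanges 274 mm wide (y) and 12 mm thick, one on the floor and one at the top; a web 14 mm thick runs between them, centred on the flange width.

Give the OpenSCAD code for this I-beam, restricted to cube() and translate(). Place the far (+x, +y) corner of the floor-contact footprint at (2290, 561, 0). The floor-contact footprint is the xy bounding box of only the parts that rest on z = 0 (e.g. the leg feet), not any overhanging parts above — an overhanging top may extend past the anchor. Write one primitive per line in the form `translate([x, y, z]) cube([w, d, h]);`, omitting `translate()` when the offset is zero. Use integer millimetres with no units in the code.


translate([465, 287, 0]) cube([1825, 274, 12]);
translate([465, 417, 12]) cube([1825, 14, 542]);
translate([465, 287, 554]) cube([1825, 274, 12]);


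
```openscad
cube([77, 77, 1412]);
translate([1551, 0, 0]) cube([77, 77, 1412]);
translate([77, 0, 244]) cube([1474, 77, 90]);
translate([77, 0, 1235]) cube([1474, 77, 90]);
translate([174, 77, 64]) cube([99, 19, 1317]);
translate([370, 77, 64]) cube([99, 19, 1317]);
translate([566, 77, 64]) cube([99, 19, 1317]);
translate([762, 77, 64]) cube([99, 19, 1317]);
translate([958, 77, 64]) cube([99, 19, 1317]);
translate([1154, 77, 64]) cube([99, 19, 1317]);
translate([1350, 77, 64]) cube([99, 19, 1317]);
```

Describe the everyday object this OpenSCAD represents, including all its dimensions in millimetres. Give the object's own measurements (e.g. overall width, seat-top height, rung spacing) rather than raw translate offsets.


A fence section. Two 77×77 mm posts, 1412 mm tall, stand on the floor with a clear span of 1474 mm between their inner faces. Two horizontal rails of 77×90 mm section span the gap between the posts with their undersides at z = 244 mm and z = 1235 mm, flush with the posts' −y face. 7 pickets, each 99 mm wide, 19 mm thick and 1317 mm tall, are fixed to the +y face of the rails with their bottoms at z = 64 mm, spaced across the span with a 97 mm gap after the −x post and between neighbouring pickets, with 102 mm left before the +x post.


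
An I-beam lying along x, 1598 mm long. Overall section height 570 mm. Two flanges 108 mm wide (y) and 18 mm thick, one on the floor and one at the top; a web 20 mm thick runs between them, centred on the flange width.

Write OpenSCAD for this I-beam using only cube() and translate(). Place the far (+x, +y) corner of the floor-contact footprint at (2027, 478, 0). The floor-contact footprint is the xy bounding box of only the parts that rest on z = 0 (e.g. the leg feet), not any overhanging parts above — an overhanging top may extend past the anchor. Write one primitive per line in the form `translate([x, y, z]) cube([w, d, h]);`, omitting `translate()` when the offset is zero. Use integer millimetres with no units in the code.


translate([429, 370, 0]) cube([1598, 108, 18]);
translate([429, 414, 18]) cube([1598, 20, 534]);
translate([429, 370, 552]) cube([1598, 108, 18]);


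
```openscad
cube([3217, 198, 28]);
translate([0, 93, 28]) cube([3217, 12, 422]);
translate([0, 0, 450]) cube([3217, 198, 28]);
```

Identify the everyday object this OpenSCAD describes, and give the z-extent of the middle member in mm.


An I-beam. The web height is 422 mm.

Two wide flanges with a thin centred web — an I-beam. Overall 478 mm minus two 28 mm flanges gives a web of 478 − 2·28 = 422 mm.


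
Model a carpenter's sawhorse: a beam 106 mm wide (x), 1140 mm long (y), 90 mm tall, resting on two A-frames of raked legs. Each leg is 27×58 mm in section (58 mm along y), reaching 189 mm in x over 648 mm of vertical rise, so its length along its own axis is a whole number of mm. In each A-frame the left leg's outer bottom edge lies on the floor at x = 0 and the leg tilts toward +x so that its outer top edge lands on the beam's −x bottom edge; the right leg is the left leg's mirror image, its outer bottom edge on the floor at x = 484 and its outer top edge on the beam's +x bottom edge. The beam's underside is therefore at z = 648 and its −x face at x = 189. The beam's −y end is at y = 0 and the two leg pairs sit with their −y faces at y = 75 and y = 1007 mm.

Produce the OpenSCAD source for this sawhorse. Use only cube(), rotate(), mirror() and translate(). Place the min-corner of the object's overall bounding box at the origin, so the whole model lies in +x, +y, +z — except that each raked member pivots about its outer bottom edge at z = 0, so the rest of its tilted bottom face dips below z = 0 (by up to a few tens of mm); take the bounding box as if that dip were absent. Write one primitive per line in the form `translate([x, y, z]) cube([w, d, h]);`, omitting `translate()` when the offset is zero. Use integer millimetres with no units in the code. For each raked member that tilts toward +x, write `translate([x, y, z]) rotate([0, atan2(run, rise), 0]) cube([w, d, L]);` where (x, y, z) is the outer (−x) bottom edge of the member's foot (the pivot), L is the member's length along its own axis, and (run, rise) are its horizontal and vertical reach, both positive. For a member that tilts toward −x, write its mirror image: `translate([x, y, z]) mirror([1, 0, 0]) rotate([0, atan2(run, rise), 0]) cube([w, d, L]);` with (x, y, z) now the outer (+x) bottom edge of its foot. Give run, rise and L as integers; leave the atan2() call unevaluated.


translate([189, 0, 648]) cube([106, 1140, 90]);
translate([0, 75, 0]) rotate([0, atan2(189, 648), 0]) cube([27, 58, 675]);
translate([484, 75, 0]) mirror([1, 0, 0]) rotate([0, atan2(189, 648), 0]) cube([27, 58, 675]);
translate([0, 1007, 0]) rotate([0, atan2(189, 648), 0]) cube([27, 58, 675]);
translate([484, 1007, 0]) mirror([1, 0, 0]) rotate([0, atan2(189, 648), 0]) cube([27, 58, 675]);


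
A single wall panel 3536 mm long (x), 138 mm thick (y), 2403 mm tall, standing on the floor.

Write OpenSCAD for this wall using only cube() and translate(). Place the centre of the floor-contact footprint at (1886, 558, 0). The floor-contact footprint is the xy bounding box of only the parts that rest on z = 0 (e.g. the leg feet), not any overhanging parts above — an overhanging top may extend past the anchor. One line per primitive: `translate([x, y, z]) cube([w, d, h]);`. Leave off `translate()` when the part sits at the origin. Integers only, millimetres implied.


translate([118, 489, 0]) cube([3536, 138, 2403]);


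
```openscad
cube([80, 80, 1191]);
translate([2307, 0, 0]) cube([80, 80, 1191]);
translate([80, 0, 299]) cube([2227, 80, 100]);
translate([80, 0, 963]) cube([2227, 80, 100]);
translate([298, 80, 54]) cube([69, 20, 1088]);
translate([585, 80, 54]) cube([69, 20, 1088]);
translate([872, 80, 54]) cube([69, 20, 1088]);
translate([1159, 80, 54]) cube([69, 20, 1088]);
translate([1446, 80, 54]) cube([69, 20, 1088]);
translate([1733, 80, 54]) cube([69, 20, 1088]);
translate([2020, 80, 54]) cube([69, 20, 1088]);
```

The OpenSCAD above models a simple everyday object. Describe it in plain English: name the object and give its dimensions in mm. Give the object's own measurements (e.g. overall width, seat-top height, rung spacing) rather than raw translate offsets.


A fence section. Two 80×80 mm posts, 1191 mm tall, stand on the floor with a clear span of 2227 mm between their inner faces. Two horizontal rails of 80×100 mm section span the gap between the posts with their undersides at z = 299 mm and z = 963 mm, flush with the posts' −y face. 7 pickets, each 69 mm wide, 20 mm thick and 1088 mm tall, are fixed to the +y face of the rails with their bottoms at z = 54 mm, spaced across the span with a 218 mm gap after the −x post and between neighbouring pickets and before the +x post.


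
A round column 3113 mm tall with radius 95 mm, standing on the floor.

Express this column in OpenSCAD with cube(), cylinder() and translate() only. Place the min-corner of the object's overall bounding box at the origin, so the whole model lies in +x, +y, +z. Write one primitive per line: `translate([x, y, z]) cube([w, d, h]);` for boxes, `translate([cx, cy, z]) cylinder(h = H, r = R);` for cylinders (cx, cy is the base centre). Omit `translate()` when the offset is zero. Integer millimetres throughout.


translate([95, 95, 0]) cylinder(h = 3113, r = 95);


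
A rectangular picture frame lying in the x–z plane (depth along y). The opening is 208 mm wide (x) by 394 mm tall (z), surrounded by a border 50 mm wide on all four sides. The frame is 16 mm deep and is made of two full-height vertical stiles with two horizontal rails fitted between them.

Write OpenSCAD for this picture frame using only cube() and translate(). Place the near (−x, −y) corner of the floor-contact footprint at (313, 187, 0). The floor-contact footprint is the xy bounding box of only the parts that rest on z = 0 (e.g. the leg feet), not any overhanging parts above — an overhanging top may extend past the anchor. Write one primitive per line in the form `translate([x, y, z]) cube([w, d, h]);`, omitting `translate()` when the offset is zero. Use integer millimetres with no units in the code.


translate([313, 187, 0]) cube([50, 16, 494]);
translate([571, 187, 0]) cube([50, 16, 494]);
translate([363, 187, 0]) cube([208, 16, 50]);
translate([363, 187, 444]) cube([208, 16, 50]);


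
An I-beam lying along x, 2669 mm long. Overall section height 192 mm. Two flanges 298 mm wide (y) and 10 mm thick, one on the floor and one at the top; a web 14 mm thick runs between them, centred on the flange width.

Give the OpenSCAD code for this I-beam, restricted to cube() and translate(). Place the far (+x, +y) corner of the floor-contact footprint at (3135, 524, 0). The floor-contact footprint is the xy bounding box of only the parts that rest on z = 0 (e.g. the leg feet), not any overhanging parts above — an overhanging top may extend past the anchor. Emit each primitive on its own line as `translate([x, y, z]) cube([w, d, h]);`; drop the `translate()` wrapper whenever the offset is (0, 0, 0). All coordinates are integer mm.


translate([466, 226, 0]) cube([2669, 298, 10]);
translate([466, 368, 10]) cube([2669, 14, 172]);
translate([466, 226, 182]) cube([2669, 298, 10]);


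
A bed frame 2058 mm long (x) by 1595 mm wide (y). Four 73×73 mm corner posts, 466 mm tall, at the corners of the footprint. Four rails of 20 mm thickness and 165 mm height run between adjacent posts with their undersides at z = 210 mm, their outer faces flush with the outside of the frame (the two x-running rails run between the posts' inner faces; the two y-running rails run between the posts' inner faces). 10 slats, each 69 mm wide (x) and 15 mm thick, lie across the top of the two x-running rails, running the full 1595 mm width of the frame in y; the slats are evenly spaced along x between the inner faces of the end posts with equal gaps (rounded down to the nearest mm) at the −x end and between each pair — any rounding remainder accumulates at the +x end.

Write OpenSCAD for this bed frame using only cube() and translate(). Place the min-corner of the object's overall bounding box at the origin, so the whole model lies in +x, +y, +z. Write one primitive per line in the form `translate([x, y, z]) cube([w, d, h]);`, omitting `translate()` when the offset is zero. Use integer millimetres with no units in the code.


cube([73, 73, 466]);
translate([0, 1522, 0]) cube([73, 73, 466]);
translate([1985, 0, 0]) cube([73, 73, 466]);
translate([1985, 1522, 0]) cube([73, 73, 466]);
translate([73, 0, 210]) cube([1912, 20, 165]);
translate([73, 1575, 210]) cube([1912, 20, 165]);
translate([0, 73, 210]) cube([20, 1449, 165]);
translate([2038, 73, 210]) cube([20, 1449, 165]);
translate([184, 0, 375]) cube([69, 1595, 15]);
translate([364, 0, 375]) cube([69, 1595, 15]);
translate([544, 0, 375]) cube([69, 1595, 15]);
translate([724, 0, 375]) cube([69, 1595, 15]);
translate([904, 0, 375]) cube([69, 1595, 15]);
translate([1084, 0, 375]) cube([69, 1595, 15]);
translate([1264, 0, 375]) cube([69, 1595, 15]);
translate([1444, 0, 375]) cube([69, 1595, 15]);
translate([1624, 0, 375]) cube([69, 1595, 15]);
translate([1804, 0, 375]) cube([69, 1595, 15]);


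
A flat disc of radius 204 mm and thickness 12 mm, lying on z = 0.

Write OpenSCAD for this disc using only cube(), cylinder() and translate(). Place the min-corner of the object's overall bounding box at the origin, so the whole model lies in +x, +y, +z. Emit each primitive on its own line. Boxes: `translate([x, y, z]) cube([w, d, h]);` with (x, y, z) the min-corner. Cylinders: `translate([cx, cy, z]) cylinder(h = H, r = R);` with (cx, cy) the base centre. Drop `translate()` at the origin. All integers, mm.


translate([204, 204, 0]) cylinder(h = 12, r = 204);


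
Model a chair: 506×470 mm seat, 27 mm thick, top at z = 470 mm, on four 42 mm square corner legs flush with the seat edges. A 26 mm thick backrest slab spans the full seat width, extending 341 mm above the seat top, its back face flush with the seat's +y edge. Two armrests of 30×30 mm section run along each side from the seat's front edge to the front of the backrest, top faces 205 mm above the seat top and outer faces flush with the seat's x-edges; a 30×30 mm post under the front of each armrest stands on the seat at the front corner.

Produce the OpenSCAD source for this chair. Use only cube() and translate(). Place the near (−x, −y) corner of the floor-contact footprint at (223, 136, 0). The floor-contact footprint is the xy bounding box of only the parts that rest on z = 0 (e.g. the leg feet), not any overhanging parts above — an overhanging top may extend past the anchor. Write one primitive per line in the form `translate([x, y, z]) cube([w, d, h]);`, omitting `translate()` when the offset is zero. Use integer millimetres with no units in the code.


// leg_h = 470 - 27 = 443
// arm post h = 205 - 30 = 175
translate([223, 136, 443]) cube([506, 470, 27]);
translate([223, 136, 0]) cube([42, 42, 443]);
translate([687, 136, 0]) cube([42, 42, 443]);
translate([223, 564, 0]) cube([42, 42, 443]);
translate([687, 564, 0]) cube([42, 42, 443]);
translate([223, 580, 470]) cube([506, 26, 341]);
translate([223, 136, 645]) cube([30, 444, 30]);
translate([699, 136, 645]) cube([30, 444, 30]);
translate([223, 136, 470]) cube([30, 30, 175]);
translate([699, 136, 470]) cube([30, 30, 175]);


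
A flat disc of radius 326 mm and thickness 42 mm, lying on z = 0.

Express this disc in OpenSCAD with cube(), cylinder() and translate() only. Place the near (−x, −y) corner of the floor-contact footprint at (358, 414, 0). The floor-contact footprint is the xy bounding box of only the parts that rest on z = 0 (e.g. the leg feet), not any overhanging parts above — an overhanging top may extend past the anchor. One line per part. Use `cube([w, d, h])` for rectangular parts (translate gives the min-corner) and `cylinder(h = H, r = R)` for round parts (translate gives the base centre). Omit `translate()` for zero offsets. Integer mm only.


translate([684, 740, 0]) cylinder(h = 42, r = 326);


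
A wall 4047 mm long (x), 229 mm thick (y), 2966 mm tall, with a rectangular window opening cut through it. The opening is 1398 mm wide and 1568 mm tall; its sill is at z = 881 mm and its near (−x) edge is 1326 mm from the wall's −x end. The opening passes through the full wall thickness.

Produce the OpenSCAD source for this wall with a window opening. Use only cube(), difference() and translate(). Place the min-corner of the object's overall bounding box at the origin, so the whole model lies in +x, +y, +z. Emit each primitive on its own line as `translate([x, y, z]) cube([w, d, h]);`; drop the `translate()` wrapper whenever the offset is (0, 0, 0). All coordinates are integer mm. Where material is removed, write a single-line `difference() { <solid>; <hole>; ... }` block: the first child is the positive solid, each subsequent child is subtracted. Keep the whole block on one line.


difference() { cube([4047, 229, 2966]); translate([1326, 0, 881]) cube([1398, 229, 1568]); }


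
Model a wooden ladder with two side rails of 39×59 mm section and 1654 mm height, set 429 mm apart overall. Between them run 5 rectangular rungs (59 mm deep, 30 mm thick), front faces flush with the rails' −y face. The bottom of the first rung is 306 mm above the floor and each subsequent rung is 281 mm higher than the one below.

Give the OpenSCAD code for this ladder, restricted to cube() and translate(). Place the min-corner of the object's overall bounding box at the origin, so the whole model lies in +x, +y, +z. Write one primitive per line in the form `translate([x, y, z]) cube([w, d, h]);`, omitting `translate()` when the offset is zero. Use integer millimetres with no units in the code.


cube([39, 59, 1654]);
translate([390, 0, 0]) cube([39, 59, 1654]);
translate([39, 0, 306]) cube([351, 59, 30]);
translate([39, 0, 587]) cube([351, 59, 30]);
translate([39, 0, 868]) cube([351, 59, 30]);
translate([39, 0, 1149]) cube([351, 59, 30]);
translate([39, 0, 1430]) cube([351, 59, 30]);


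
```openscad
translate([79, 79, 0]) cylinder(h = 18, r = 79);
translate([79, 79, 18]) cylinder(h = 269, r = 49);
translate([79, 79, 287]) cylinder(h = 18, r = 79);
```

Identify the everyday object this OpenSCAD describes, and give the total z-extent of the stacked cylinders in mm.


A spool. The overall height is 305 mm.

Three coaxial cylinders, large–small–large — a spool. Two 18 mm flanges and a 269 mm core give 18 + 269 + 18 = 305 mm.


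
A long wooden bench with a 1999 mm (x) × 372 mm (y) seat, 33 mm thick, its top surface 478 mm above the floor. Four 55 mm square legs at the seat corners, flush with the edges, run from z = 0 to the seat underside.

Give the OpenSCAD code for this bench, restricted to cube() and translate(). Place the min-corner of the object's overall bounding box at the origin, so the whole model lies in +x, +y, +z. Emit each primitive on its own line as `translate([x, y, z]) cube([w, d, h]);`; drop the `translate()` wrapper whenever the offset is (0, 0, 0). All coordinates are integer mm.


translate([0, 0, 445]) cube([1999, 372, 33]);
cube([55, 55, 445]);
translate([0, 317, 0]) cube([55, 55, 445]);
translate([1944, 0, 0]) cube([55, 55, 445]);
translate([1944, 317, 0]) cube([55, 55, 445]);


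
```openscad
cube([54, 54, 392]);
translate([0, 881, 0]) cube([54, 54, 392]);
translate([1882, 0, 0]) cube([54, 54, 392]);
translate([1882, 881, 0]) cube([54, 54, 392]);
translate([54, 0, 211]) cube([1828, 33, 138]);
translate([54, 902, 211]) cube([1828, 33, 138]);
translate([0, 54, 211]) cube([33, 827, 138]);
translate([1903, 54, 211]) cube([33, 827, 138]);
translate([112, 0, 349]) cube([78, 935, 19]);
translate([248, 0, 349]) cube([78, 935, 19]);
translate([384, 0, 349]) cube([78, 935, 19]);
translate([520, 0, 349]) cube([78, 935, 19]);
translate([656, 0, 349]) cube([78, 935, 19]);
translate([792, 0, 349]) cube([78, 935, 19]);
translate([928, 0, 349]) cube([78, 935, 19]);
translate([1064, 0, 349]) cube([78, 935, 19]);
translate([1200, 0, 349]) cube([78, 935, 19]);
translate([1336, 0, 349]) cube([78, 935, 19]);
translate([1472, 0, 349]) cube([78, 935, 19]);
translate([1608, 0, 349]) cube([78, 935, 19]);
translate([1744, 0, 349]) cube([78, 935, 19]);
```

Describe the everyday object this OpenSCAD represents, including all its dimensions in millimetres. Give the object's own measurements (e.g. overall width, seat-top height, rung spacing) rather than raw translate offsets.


A bed frame 1936 mm long (x) by 935 mm wide (y). Four 54×54 mm corner posts, 392 mm tall, at the corners of the footprint. Four rails of 33 mm thickness and 138 mm height run between adjacent posts with their undersides at z = 211 mm, their outer faces flush with the outside of the frame (the two x-running rails run between the posts' inner faces; the two y-running rails run between the posts' inner faces). 13 slats, each 78 mm wide (x) and 19 mm thick, lie across the top of the two x-running rails, running the full 935 mm width of the frame in y; along x they sit between the end posts with a 58 mm gap after the −x posts and between neighbouring slats, leaving 60 mm before the +x posts.


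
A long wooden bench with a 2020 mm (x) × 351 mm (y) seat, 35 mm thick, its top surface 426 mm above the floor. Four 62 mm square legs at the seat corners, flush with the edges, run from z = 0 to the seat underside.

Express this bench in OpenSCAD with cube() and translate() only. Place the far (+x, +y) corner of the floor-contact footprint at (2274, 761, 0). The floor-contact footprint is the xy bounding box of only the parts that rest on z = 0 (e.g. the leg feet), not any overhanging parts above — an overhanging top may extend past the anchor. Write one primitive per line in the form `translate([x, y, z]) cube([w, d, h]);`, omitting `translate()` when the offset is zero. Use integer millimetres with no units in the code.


// leg_h = 426 − 35 = 391
translate([254, 410, 391]) cube([2020, 351, 35]);
translate([254, 410, 0]) cube([62, 62, 391]);
translate([254, 699, 0]) cube([62, 62, 391]);
translate([2212, 410, 0]) cube([62, 62, 391]);
translate([2212, 699, 0]) cube([62, 62, 391]);


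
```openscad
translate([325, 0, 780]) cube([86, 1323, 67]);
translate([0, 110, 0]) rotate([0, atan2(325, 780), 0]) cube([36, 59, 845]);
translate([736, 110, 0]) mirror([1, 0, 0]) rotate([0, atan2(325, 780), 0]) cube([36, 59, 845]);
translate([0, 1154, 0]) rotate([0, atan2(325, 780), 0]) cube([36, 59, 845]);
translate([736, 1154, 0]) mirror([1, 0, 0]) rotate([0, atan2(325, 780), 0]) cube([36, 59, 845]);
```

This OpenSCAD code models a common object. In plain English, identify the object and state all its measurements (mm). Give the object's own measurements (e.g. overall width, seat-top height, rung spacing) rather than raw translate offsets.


A sawhorse. A 86×1323×67 mm beam (x, y, z) sits on two A-frame leg pairs. Each pair is two raked legs of 36×59 mm section (59 mm along y) splaying symmetrically in x. Each leg rises 780 mm vertically over 325 mm of horizontal reach and is 845 mm long along its own axis. Every leg's outer bottom edge rests on the floor and its outer top edge meets a bottom edge of the beam — the left legs (tilting toward +x) meet the beam's −x bottom edge, the right legs (their mirror images, tilting toward −x) meet its +x bottom edge — so the leg tops tuck under the beam, the beam's underside is 780 mm above the floor, and the feet are 736 mm apart outside-to-outside with the beam centred between them. The two leg pairs are set in 110 mm from either end of the beam.


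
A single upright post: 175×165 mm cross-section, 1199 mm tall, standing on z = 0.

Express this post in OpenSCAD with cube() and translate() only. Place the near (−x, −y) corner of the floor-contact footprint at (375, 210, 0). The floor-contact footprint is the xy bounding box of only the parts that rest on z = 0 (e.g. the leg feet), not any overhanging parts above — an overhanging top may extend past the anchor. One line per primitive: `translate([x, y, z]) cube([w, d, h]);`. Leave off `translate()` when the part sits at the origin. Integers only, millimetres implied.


translate([375, 210, 0]) cube([175, 165, 1199]);


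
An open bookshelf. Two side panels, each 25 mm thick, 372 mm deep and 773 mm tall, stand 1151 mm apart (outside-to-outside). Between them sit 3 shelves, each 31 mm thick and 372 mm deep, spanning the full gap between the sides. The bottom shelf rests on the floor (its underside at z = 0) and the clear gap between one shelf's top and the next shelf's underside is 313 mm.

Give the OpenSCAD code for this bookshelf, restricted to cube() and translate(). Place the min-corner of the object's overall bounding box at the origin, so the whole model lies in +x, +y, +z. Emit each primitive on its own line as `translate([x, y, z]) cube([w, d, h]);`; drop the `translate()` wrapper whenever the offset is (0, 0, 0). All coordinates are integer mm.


cube([25, 372, 773]);
translate([1126, 0, 0]) cube([25, 372, 773]);
translate([25, 0, 0]) cube([1101, 372, 31]);
translate([25, 0, 344]) cube([1101, 372, 31]);
translate([25, 0, 688]) cube([1101, 372, 31]);


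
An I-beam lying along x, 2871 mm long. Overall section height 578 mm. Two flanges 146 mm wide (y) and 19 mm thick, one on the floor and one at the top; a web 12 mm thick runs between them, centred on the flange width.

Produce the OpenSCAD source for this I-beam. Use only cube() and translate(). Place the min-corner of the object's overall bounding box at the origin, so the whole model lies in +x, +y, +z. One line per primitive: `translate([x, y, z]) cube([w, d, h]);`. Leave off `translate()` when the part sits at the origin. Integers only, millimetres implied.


cube([2871, 146, 19]);
translate([0, 67, 19]) cube([2871, 12, 540]);
translate([0, 0, 559]) cube([2871, 146, 19]);


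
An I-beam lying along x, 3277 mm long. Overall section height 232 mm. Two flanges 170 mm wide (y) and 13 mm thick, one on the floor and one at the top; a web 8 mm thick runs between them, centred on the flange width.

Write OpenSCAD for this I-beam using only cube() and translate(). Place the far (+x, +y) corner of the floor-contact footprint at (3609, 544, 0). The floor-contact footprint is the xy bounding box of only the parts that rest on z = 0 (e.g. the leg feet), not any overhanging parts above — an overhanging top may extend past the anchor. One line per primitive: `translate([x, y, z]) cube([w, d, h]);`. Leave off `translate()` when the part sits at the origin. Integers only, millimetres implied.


translate([332, 374, 0]) cube([3277, 170, 13]);
translate([332, 455, 13]) cube([3277, 8, 206]);
translate([332, 374, 219]) cube([3277, 170, 13]);


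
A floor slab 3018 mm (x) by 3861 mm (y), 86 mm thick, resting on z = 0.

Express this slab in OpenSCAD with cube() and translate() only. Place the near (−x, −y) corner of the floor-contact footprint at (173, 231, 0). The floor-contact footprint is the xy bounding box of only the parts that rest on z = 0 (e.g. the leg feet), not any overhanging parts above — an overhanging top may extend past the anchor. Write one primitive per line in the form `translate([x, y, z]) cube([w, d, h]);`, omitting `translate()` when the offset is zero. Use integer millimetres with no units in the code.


translate([173, 231, 0]) cube([3018, 3861, 86]);


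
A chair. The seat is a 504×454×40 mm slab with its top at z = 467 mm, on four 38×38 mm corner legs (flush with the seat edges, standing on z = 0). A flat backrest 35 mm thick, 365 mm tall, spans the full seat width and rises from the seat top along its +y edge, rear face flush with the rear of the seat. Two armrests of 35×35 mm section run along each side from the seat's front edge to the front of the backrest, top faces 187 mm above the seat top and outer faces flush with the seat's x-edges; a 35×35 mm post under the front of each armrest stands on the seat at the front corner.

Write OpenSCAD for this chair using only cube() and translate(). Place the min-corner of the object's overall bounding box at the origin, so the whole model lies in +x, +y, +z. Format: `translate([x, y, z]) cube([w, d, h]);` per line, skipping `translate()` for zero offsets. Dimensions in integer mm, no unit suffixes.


translate([0, 0, 427]) cube([504, 454, 40]);
cube([38, 38, 427]);
translate([466, 0, 0]) cube([38, 38, 427]);
translate([0, 416, 0]) cube([38, 38, 427]);
translate([466, 416, 0]) cube([38, 38, 427]);
translate([0, 419, 467]) cube([504, 35, 365]);
translate([0, 0, 619]) cube([35, 419, 35]);
translate([469, 0, 619]) cube([35, 419, 35]);
translate([0, 0, 467]) cube([35, 35, 152]);
translate([469, 0, 467]) cube([35, 35, 152]);


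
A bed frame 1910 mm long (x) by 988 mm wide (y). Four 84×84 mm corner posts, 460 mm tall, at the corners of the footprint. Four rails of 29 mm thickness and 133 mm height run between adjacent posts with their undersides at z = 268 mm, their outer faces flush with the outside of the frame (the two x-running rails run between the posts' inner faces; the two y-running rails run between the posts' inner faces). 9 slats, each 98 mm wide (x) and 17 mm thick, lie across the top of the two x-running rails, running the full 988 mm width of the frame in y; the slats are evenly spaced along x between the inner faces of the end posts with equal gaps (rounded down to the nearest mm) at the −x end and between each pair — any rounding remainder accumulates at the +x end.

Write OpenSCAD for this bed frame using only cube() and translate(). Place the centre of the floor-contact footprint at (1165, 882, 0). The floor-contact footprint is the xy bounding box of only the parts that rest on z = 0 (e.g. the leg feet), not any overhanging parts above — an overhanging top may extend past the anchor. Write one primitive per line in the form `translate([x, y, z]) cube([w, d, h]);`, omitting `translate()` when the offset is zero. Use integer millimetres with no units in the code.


translate([210, 388, 0]) cube([84, 84, 460]);
translate([210, 1292, 0]) cube([84, 84, 460]);
translate([2036, 388, 0]) cube([84, 84, 460]);
translate([2036, 1292, 0]) cube([84, 84, 460]);
translate([294, 388, 268]) cube([1742, 29, 133]);
translate([294, 1347, 268]) cube([1742, 29, 133]);
translate([210, 472, 268]) cube([29, 820, 133]);
translate([2091, 472, 268]) cube([29, 820, 133]);
translate([380, 388, 401]) cube([98, 988, 17]);
translate([564, 388, 401]) cube([98, 988, 17]);
translate([748, 388, 401]) cube([98, 988, 17]);
translate([932, 388, 401]) cube([98, 988, 17]);
translate([1116, 388, 401]) cube([98, 988, 17]);
translate([1300, 388, 401]) cube([98, 988, 17]);
translate([1484, 388, 401]) cube([98, 988, 17]);
translate([1668, 388, 401]) cube([98, 988, 17]);
translate([1852, 388, 401]) cube([98, 988, 17]);
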